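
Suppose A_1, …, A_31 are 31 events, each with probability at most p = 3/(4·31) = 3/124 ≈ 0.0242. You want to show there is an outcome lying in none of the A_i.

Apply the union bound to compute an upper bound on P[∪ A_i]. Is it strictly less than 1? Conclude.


Union bound: P[∪_{i=1}^{31} A_i] ≤ Σ_i P[A_i] ≤ 31·p = 31·(3/124) = 3/4.
Numerically: 3/4 ≈ 0.7500.
Is 3/4 < 1? YES.
Since P[∪ A_i] ≤ 3/4 < 1, the complement has P[∩ A_i^c] ≥ 1 − 3/4 = 1/4 > 0, so some outcome avoids every A_i.

31·p = 3/4 ≈ 0.7500; existence CERTIFIED by the union bound.


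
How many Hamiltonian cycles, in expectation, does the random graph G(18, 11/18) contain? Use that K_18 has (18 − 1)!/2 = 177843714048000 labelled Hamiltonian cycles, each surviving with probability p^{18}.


K_18 has (18 − 1)!/2 = 177843714048000 labelled Hamiltonian cycles.
For each such Hamiltonian cycle H, let X_H = 1 if all 18 edges of H are present in G. Then P[X_H = 1] = p^{18} = (11/18)^{18} = 5559917313492231481/39346408075296537575424.
By linearity of expectation: E[X] = Σ_H E[X_H] = 177843714048000 · p^{18} = 177843714048000 · 5559917313492231481/39346408075296537575424 = 82786473808235140223154875/3294258113514384.
Numerically: E[X] ≈ 2.51e+10.

E[X] = 177843714048000 · (11/18)^{18} = 82786473808235140223154875/3294258113514384 ≈ 2.51e+10.


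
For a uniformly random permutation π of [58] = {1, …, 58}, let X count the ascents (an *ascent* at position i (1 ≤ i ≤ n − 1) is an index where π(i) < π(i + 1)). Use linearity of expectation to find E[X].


Write X = Σ X_I over i = 1, …, 57, with X_I the indicator of one ascent.
There are 57 indicators.
For each fixed i, the pair (π(i), π(i+1)) is a uniformly random ordered pair of distinct values from {1, …, 58}; by symmetry P[π(i) < π(i+1)] = 1/2.
By linearity: E[X] = 57 · (1/2) = (58 − 1) · (1/2) = 57/2 ≈ 28.50000.

E[X] = 57/2 = 28.50000.


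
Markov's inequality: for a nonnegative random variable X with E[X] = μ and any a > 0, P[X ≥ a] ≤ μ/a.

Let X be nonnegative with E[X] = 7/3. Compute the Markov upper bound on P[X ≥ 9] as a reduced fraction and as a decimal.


μ = E[X] = 7/3, a = 9.
Markov: P[X ≥ 9] ≤ μ/a = (7/3)/9 = 7/27.
Numerically: ≈ 0.259.
(Since a = 9 > μ = 2.333, the bound 7/27 is < 1 and informative.)

P[X ≥ 9] ≤ 7/27 ≈ 0.259.


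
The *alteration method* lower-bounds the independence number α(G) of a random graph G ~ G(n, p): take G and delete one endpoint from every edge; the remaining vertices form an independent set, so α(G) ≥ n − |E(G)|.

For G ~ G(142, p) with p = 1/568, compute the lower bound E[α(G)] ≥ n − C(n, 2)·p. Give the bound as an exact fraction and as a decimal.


E[|E(G)|] = C(142, 2)·p = 10011 · (1/568) = 141/8.
E[α(G)] ≥ n − E[|E(G)|] = 142 − 141/8 = 995/8.
Numerically: ≈ 124.3750.
(This is only a lower bound; the true E[α(G)] may be larger.)

E[α(G)] ≥ 995/8 ≈ 124.3750.


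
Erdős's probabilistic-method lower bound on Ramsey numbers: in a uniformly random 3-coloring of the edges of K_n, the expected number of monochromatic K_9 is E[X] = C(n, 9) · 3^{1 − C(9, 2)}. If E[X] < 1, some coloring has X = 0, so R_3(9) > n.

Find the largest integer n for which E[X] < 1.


We need C(n, 9) · 3^{1 − 36} < 1, i.e. C(n, 9) < 3^{36 − 1} = 50031545098999707.
Check values of n near the boundary:
  n = 300: C(300, 9) = 48052241692154700; 48052241692154700 < 50031545098999707? YES
  n = 301: C(301, 9) = 49533303936090975; 49533303936090975 < 50031545098999707? YES
  n = 302: C(302, 9) = 51054804739588650; 51054804739588650 < 50031545098999707? NO
  n = 303: C(303, 9) = 52617706925494425; 52617706925494425 < 50031545098999707? NO
  n = 304: C(304, 9) = 54222992899492560; 54222992899492560 < 50031545098999707? NO
The largest n with C(n, 9) < 50031545098999707 is n = 301 (where E[X] = 16511101312030325/16677181699666569 ≈ 0.9900415). Hence R_3(9) > 301, i.e. R_3(9) ≥ 302.

Largest n = 301; hence R_3(9) > 301.


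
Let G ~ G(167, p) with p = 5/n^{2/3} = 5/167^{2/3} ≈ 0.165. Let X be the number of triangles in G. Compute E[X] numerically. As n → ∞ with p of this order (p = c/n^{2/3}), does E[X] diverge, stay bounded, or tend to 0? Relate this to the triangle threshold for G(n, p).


Number of potential triangles: C(167, 3) = 762355.
Each occurs with probability p³ ≈ (0.165)³ ≈ 4.48205e-03.
By linearity: E[X] = C(167, 3)·p³ ≈ 762355 · 4.48205e-03 ≈ 3416.916.
Since α = 2/3 < 1, p = c/n^{2/3} ≫ 1/n is above the triangle threshold p ~ 1/n. Asymptotically E[X] ~ (c³/6)·n^{3(1−α)} = (5³/6)·n^{1} → ∞; triangles are abundant w.h.p.

E[X] ≈ 3416.916; in regime p = Θ(1/n^{2/3}) E[X] diverges (above the triangle threshold p ~ 1/n).


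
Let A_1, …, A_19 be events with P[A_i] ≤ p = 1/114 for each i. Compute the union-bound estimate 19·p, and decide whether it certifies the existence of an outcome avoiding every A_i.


Union bound: P[∪_{i=1}^{19} A_i] ≤ Σ_i P[A_i] ≤ 19·p = 19·(1/114) = 1/6.
Numerically: 1/6 ≈ 0.167.
Is 1/6 < 1? YES.
Since P[∪ A_i] ≤ 1/6 < 1, the complement has P[∩ A_i^c] ≥ 1 − 1/6 = 5/6 > 0, so some outcome avoids every A_i.

19·p = 1/6 ≈ 0.167; existence CERTIFIED by the union bound.


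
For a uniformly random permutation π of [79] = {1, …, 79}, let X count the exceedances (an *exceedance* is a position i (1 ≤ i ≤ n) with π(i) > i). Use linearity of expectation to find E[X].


Write X = Σ_{i=1}^{79} X_i, where X_i = 1_{π(i) > i}.
For each fixed i, π(i) is uniform over {1, …, 79} (marginal of a uniform permutation), so P[π(i) > i] = (n − i)/n. Summing: Σ_{i=1}^{79} (n − i)/n = (0 + 1 + … + 78)/79 = 79(79 − 1)/(2·79) = (79 − 1)/2.
Hence E[X] = Σ_{i=1}^{79} (79 − i)/79 = 39 ≈ 39.000.

E[X] = 39 = 39.000.


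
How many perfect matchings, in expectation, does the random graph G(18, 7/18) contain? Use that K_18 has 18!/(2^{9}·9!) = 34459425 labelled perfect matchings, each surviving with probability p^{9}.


K_18 has 18!/(2^{9}·9!) = 34459425 labelled perfect matchings.
For each such perfect matching H, let X_H = 1 if all 9 edges of H are present in G. Then P[X_H = 1] = p^{9} = (7/18)^{9} = 40353607/198359290368.
By linearity: E[X] = Σ_H E[X_H] = 34459425 · p^{9} = 34459425 · 40353607/198359290368 = 17167433257975/2448880128.
Numerically: E[X] ≈ 7010.32.

E[X] = 34459425 · (7/18)^{9} = 17167433257975/2448880128 ≈ 7010.32.


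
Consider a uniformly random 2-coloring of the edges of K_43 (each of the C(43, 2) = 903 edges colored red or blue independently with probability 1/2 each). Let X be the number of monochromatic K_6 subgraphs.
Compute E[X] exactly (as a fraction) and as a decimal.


Let X = Σ_S X_S over the C(43, 6) = 6096454 subsets S of size 6, where X_S = 1 if the K_6 on S is monochromatic.
For a fixed S, the K_6 on S has C(6, 2) = 15 edges. P[all 15 edges red] = (1/2)^15, and likewise for blue, so P[monochromatic] = 2·(1/2)^15 = 2^{1 − 15} = 1/16384.
Summing: E[X] = C(43, 6) · 2^{1 − 15} = 6096454 · 1/16384 = 3048227/8192.
Numerically: E[X] ≈ 372.098022.

E[X] = C(43,6)·2^(1−C(6,2)) = 3048227/8192 ≈ 372.098022.


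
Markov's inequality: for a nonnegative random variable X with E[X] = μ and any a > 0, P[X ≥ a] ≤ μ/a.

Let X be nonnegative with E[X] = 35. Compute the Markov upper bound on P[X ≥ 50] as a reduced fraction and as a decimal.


μ = E[X] = 35, a = 50.
Markov: P[X ≥ 50] ≤ μ/a = (35)/50 = 7/10.
Numerically: ≈ 0.70000.
(Since a = 50 > μ = 35.00000, the bound 7/10 is < 1 and informative.)

P[X ≥ 50] ≤ 7/10 ≈ 0.70000.


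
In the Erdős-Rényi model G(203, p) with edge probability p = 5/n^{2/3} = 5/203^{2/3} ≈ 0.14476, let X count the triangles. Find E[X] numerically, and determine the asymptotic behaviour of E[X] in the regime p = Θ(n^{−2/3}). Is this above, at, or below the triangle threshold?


Number of potential triangles: C(203, 3) = 1373701.
Each occurs with probability p³ ≈ (0.14476)³ ≈ 3.0333180e-03.
By linearity: E[X] = C(203, 3)·p³ ≈ 1373701 · 3.0333180e-03 ≈ 4166.87192.
Since α = 2/3 < 1, p = c/n^{2/3} ≫ 1/n is above the triangle threshold p ~ 1/n. Asymptotically E[X] ~ (c³/6)·n^{3(1−α)} = (5³/6)·n^{1} → ∞; triangles are abundant w.h.p.

E[X] ≈ 4166.87192; in regime p = Θ(1/n^{2/3}) E[X] diverges (above the triangle threshold p ~ 1/n).


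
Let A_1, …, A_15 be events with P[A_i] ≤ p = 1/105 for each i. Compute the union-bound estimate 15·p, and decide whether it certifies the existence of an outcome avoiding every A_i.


Union bound: P[∪_{i=1}^{15} A_i] ≤ Σ_i P[A_i] ≤ 15·p = 15·(1/105) = 1/7.
Numerically: 1/7 ≈ 0.142857.
Is 1/7 < 1? YES.
Since P[∪ A_i] ≤ 1/7 < 1, the complement has P[∩ A_i^c] ≥ 1 − 1/7 = 6/7 > 0, so some outcome avoids every A_i.

15·p = 1/7 ≈ 0.142857; existence CERTIFIED by the union bound.


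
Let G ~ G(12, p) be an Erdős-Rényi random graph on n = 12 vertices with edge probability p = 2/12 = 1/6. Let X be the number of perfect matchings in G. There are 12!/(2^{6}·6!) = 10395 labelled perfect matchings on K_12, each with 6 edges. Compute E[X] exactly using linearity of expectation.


K_12 has 12!/(2^{6}·6!) = 10395 labelled perfect matchings.
For each such perfect matching H, let X_H = 1 if all 6 edges of H are present in G. Then P[X_H = 1] = p^{6} = (1/6)^{6} = 1/46656.
By linearity: E[X] = Σ_H E[X_H] = 10395 · p^{6} = 10395 · 1/46656 = 385/1728.
Numerically: E[X] ≈ 0.2228.

E[X] = 10395 · (1/6)^{6} = 385/1728 ≈ 0.2228.


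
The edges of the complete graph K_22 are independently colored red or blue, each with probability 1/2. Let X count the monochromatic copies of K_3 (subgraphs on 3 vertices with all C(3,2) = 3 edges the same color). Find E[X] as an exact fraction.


Let X = Σ_S X_S over the C(22, 3) = 1540 subsets S of size 3, where X_S = 1 if the K_3 on S is monochromatic.
For a fixed S, the K_3 on S has C(3, 2) = 3 edges. P[all 3 edges red] = (1/2)^3, and likewise for blue, so P[monochromatic] = 2·(1/2)^3 = 2^{1 − 3} = 1/4.
Summing: E[X] = C(22, 3) · 2^{1 − 3} = 1540 · 1/4 = 385.
Numerically: E[X] ≈ 385.0000.

E[X] = C(22,3)·2^(1−C(3,2)) = 385 ≈ 385.0000.


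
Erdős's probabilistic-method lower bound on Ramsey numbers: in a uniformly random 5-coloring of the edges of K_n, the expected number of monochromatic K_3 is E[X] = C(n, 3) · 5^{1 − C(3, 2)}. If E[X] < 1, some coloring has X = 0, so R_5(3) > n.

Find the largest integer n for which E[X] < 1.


We need C(n, 3) · 5^{1 − 3} < 1, i.e. C(n, 3) < 5^{3 − 1} = 25.
Check values of n near the boundary:
  n = 3: C(3, 3) = 1; 1 < 25? YES
  n = 4: C(4, 3) = 4; 4 < 25? YES
  n = 5: C(5, 3) = 10; 10 < 25? YES
  n = 6: C(6, 3) = 20; 20 < 25? YES
  n = 7: C(7, 3) = 35; 35 < 25? NO
  n = 8: C(8, 3) = 56; 56 < 25? NO
The largest n with C(n, 3) < 25 is n = 6 (where E[X] = 4/5 ≈ 0.8000000). Hence R_5(3) > 6, i.e. R_5(3) ≥ 7.

Largest n = 6; hence R_5(3) > 6.


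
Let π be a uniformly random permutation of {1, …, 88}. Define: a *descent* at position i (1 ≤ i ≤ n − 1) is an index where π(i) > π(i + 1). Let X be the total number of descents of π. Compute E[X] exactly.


Write X = Σ X_I over i = 1, …, 87, with X_I the indicator of one descent.
There are 87 indicators.
For each fixed i, the pair (π(i), π(i+1)) is a uniformly random ordered pair of distinct values from {1, …, 88}; by symmetry P[π(i) > π(i+1)] = 1/2.
By linearity: E[X] = 87 · (1/2) = (88 − 1) · (1/2) = 87/2 ≈ 43.500000.

E[X] = 87/2 = 43.500000.


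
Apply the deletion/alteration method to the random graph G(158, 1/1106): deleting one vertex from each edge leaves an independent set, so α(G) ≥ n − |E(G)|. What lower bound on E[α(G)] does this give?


E[|E(G)|] = C(158, 2)·p = 12403 · (1/1106) = 157/14.
E[α(G)] ≥ n − E[|E(G)|] = 158 − 157/14 = 2055/14.
Numerically: ≈ 146.785714.
(This is only a lower bound; the true E[α(G)] may be larger.)

E[α(G)] ≥ 2055/14 ≈ 146.785714.


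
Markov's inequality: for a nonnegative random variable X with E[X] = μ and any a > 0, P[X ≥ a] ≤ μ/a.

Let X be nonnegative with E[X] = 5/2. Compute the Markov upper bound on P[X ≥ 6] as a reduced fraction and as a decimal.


μ = E[X] = 5/2, a = 6.
Markov: P[X ≥ 6] ≤ μ/a = (5/2)/6 = 5/12.
Numerically: ≈ 0.41667.
(Since a = 6 > μ = 2.50000, the bound 5/12 is < 1 and informative.)

P[X ≥ 6] ≤ 5/12 ≈ 0.41667.


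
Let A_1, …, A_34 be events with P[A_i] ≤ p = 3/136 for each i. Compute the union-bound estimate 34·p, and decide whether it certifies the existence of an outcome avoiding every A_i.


Union bound: P[∪_{i=1}^{34} A_i] ≤ Σ_i P[A_i] ≤ 34·p = 34·(3/136) = 3/4.
Numerically: 3/4 ≈ 0.75000.
Is 3/4 < 1? YES.
Since P[∪ A_i] ≤ 3/4 < 1, the complement has P[∩ A_i^c] ≥ 1 − 3/4 = 1/4 > 0, so some outcome avoids every A_i.

34·p = 3/4 ≈ 0.75000; existence CERTIFIED by the union bound.


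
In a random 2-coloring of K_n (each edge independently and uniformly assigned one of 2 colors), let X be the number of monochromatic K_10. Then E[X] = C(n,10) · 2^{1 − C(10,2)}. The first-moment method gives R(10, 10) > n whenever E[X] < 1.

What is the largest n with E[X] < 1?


We need C(n, 10) · 2^{1 − 45} < 1, i.e. C(n, 10) < 2^{45 − 1} = 17592186044416.
Check values of n near the boundary:
  n = 95: C(95, 10) = 10104934117421; 10104934117421 < 17592186044416? YES
  n = 96: C(96, 10) = 11279926456656; 11279926456656 < 17592186044416? YES
  n = 97: C(97, 10) = 12576469727536; 12576469727536 < 17592186044416? YES
  n = 98: C(98, 10) = 14005614014756; 14005614014756 < 17592186044416? YES
  n = 99: C(99, 10) = 15579278510796; 15579278510796 < 17592186044416? YES
  n = 100: C(100, 10) = 17310309456440; 17310309456440 < 17592186044416? YES
  n = 101: C(101, 10) = 19212541264840; 19212541264840 < 17592186044416? NO
  n = 102: C(102, 10) = 21300860967540; 21300860967540 < 17592186044416? NO
  n = 103: C(103, 10) = 23591276125340; 23591276125340 < 17592186044416? NO
The largest n with C(n, 10) < 17592186044416 is n = 100 (where E[X] = 2163788682055/2199023255552 ≈ 0.9839772). Hence R(10, 10) > 100, i.e. R(10, 10) ≥ 101.

Largest n = 100; hence R(10, 10) > 100.


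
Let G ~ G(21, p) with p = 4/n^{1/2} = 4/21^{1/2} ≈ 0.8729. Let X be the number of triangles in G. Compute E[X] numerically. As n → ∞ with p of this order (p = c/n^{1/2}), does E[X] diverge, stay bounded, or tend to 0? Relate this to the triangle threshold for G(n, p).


Number of potential triangles: C(21, 3) = 1330.
Each occurs with probability p³ ≈ (0.8729)³ ≈ 6.650450e-01.
By linearity: E[X] = C(21, 3)·p³ ≈ 1330 · 6.650450e-01 ≈ 884.5098.
Since α = 1/2 < 1, p = c/n^{1/2} ≫ 1/n is above the triangle threshold p ~ 1/n. Asymptotically E[X] ~ (c³/6)·n^{3(1−α)} = (4³/6)·n^{1.5} → ∞; triangles are abundant w.h.p.

E[X] ≈ 884.5098; in regime p = Θ(1/n^{1/2}) E[X] diverges (above the triangle threshold p ~ 1/n).


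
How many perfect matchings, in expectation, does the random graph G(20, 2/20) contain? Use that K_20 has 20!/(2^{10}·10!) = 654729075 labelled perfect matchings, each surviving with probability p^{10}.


K_20 has 20!/(2^{10}·10!) = 654729075 labelled perfect matchings.
For each such perfect matching H, let X_H = 1 if all 10 edges of H are present in G. Then P[X_H = 1] = p^{10} = (1/10)^{10} = 1/10000000000.
Summing the indicators: E[X] = Σ_H E[X_H] = 654729075 · p^{10} = 654729075 · 1/10000000000 = 26189163/400000000.
Numerically: E[X] ≈ 0.06547.

E[X] = 654729075 · (1/10)^{10} = 26189163/400000000 ≈ 0.06547.


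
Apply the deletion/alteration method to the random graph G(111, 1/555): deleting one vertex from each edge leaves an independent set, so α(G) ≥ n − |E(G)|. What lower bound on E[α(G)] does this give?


E[|E(G)|] = C(111, 2)·p = 6105 · (1/555) = 11.
E[α(G)] ≥ n − E[|E(G)|] = 111 − 11 = 100.
Numerically: ≈ 100.0000.
(This is only a lower bound; the true E[α(G)] may be larger.)

E[α(G)] ≥ 100 ≈ 100.0000.


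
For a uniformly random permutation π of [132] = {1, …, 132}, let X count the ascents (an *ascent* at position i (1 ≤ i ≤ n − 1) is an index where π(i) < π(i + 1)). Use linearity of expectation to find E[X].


Write X = Σ X_I over i = 1, …, 131, with X_I the indicator of one ascent.
There are 131 indicators.
For each fixed i, the pair (π(i), π(i+1)) is a uniformly random ordered pair of distinct values from {1, …, 132}; by symmetry P[π(i) < π(i+1)] = 1/2.
By linearity: E[X] = 131 · (1/2) = (132 − 1) · (1/2) = 131/2 ≈ 65.5000.

E[X] = 131/2 = 65.5000.


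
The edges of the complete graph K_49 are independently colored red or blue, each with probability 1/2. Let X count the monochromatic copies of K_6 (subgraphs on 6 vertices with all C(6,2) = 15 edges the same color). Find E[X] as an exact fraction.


Let X = Σ_S X_S over the C(49, 6) = 13983816 subsets S of size 6, where X_S = 1 if the K_6 on S is monochromatic.
For a fixed S, the K_6 on S has C(6, 2) = 15 edges. P[all 15 edges red] = (1/2)^15, and likewise for blue, so P[monochromatic] = 2·(1/2)^15 = 2^{1 − 15} = 1/16384.
By linearity: E[X] = C(49, 6) · 2^{1 − 15} = 13983816 · 1/16384 = 1747977/2048.
Numerically: E[X] ≈ 853.5044.

E[X] = C(49,6)·2^(1−C(6,2)) = 1747977/2048 ≈ 853.5044.


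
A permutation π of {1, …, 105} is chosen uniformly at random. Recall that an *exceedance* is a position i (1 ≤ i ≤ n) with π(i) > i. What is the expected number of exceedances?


Write X = Σ_{i=1}^{105} X_i, where X_i = 1_{π(i) > i}.
For each fixed i, π(i) is uniform over {1, …, 105} (marginal of a uniform permutation), so P[π(i) > i] = (n − i)/n. Summing: Σ_{i=1}^{105} (n − i)/n = (0 + 1 + … + 104)/105 = 105(105 − 1)/(2·105) = (105 − 1)/2.
Hence E[X] = Σ_{i=1}^{105} (105 − i)/105 = 52 ≈ 52.0000.

E[X] = 52 = 52.0000.


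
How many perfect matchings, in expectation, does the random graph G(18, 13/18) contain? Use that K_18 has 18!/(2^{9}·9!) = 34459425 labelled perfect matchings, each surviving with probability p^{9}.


K_18 has 18!/(2^{9}·9!) = 34459425 labelled perfect matchings.
For each such perfect matching H, let X_H = 1 if all 9 edges of H are present in G. Then P[X_H = 1] = p^{9} = (13/18)^{9} = 10604499373/198359290368.
Summing the indicators: E[X] = Σ_H E[X_H] = 34459425 · p^{9} = 34459425 · 10604499373/198359290368 = 4511419145758525/2448880128.
Numerically: E[X] ≈ 1.84e+06.

E[X] = 34459425 · (13/18)^{9} = 4511419145758525/2448880128 ≈ 1.84e+06.


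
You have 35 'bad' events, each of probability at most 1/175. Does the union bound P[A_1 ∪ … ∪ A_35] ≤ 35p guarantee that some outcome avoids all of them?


Union bound: P[∪_{i=1}^{35} A_i] ≤ Σ_i P[A_i] ≤ 35·p = 35·(1/175) = 1/5.
Numerically: 1/5 ≈ 0.2000000.
Is 1/5 < 1? YES.
Since P[∪ A_i] ≤ 1/5 < 1, the complement has P[∩ A_i^c] ≥ 1 − 1/5 = 4/5 > 0, so some outcome avoids every A_i.

35·p = 1/5 ≈ 0.2000000; existence CERTIFIED by the union bound.


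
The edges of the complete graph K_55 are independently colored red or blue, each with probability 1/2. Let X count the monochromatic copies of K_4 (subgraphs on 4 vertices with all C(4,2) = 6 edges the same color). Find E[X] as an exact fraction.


Let X = Σ_S X_S over the C(55, 4) = 341055 subsets S of size 4, where X_S = 1 if the K_4 on S is monochromatic.
For a fixed S, the K_4 on S has C(4, 2) = 6 edges. P[all 6 edges red] = (1/2)^6, and likewise for blue, so P[monochromatic] = 2·(1/2)^6 = 2^{1 − 6} = 1/32.
Summing: E[X] = C(55, 4) · 2^{1 − 6} = 341055 · 1/32 = 341055/32.
Numerically: E[X] ≈ 10657.96875.

E[X] = C(55,4)·2^(1−C(4,2)) = 341055/32 ≈ 10657.96875.


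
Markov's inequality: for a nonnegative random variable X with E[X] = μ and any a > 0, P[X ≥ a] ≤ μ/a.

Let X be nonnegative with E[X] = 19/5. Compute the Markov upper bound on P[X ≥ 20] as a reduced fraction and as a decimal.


μ = E[X] = 19/5, a = 20.
Markov: P[X ≥ 20] ≤ μ/a = (19/5)/20 = 19/100.
Numerically: ≈ 0.190000.
(Since a = 20 > μ = 3.800000, the bound 19/100 is < 1 and informative.)

P[X ≥ 20] ≤ 19/100 ≈ 0.190000.


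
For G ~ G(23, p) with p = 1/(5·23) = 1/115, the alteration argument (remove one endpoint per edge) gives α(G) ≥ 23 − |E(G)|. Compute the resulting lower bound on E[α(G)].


E[|E(G)|] = C(23, 2)·p = 253 · (1/115) = 11/5.
E[α(G)] ≥ n − E[|E(G)|] = 23 − 11/5 = 104/5.
Numerically: ≈ 20.8000.
(This is only a lower bound; the true E[α(G)] may be larger.)

E[α(G)] ≥ 104/5 ≈ 20.8000.


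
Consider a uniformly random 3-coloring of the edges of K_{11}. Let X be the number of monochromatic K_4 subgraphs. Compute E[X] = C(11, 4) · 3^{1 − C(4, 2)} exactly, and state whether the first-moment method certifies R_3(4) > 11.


E[X] = C(11, 4) · 3^{1 − 6} = 330 · 3^{−5} = 330/243.
As a reduced fraction: E[X] = 110/81 ≈ 1.358025.
Is E[X] < 1? NO.
Since E[X] ≥ 1, the first-moment bound is inconclusive at n = 11; it does NOT by itself certify R_3(4) > 11.

E[X] = 110/81 ≈ 1.358025; E[X] ≥ 1; first-moment method inconclusive here.


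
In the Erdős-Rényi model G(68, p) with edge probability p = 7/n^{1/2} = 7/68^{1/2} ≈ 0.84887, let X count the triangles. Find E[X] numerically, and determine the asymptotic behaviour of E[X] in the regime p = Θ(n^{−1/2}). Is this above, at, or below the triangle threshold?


Number of potential triangles: C(68, 3) = 50116.
Each occurs with probability p³ ≈ (0.84887)³ ≈ 6.1168911e-01.
By linearity: E[X] = C(68, 3)·p³ ≈ 50116 · 6.1168911e-01 ≈ 30655.41159.
Since α = 1/2 < 1, p = c/n^{1/2} ≫ 1/n is above the triangle threshold p ~ 1/n. Asymptotically E[X] ~ (c³/6)·n^{3(1−α)} = (7³/6)·n^{1.5} → ∞; triangles are abundant w.h.p.

E[X] ≈ 30655.41159; in regime p = Θ(1/n^{1/2}) E[X] diverges (above the triangle threshold p ~ 1/n).


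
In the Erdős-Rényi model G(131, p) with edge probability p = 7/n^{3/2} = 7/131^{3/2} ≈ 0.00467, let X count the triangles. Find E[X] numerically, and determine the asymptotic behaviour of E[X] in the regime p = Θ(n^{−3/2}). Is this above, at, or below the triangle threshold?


Number of potential triangles: C(131, 3) = 366145.
Each occurs with probability p³ ≈ (0.00467)³ ≈ 1.01759e-07.
By linearity: E[X] = C(131, 3)·p³ ≈ 366145 · 1.01759e-07 ≈ 0.037.
Since α = 3/2 > 1, p = c/n^{3/2} = o(1/n) is below the triangle threshold p ~ 1/n. Asymptotically E[X] ~ (c³/6)·n^{3(1−α)} = (7³/6)·n^{-1.5} → 0, so by Markov's inequality G has no triangles w.h.p.

E[X] ≈ 0.037; in regime p = Θ(1/n^{3/2}) E[X] tends to 0 (below the triangle threshold p ~ 1/n).


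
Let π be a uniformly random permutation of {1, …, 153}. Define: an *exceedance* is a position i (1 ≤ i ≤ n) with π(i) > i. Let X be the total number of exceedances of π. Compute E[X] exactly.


Write X = Σ_{i=1}^{153} X_i, where X_i = 1_{π(i) > i}.
For each fixed i, π(i) is uniform over {1, …, 153} (marginal of a uniform permutation), so P[π(i) > i] = (n − i)/n. Summing: Σ_{i=1}^{153} (n − i)/n = (0 + 1 + … + 152)/153 = 153(153 − 1)/(2·153) = (153 − 1)/2.
Hence E[X] = Σ_{i=1}^{153} (153 − i)/153 = 76 ≈ 76.000.

E[X] = 76 = 76.000.


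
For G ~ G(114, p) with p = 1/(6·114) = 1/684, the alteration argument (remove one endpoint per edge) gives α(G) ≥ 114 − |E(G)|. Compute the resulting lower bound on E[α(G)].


E[|E(G)|] = C(114, 2)·p = 6441 · (1/684) = 113/12.
E[α(G)] ≥ n − E[|E(G)|] = 114 − 113/12 = 1255/12.
Numerically: ≈ 104.583333.
(This is only a lower bound; the true E[α(G)] may be larger.)

E[α(G)] ≥ 1255/12 ≈ 104.583333.


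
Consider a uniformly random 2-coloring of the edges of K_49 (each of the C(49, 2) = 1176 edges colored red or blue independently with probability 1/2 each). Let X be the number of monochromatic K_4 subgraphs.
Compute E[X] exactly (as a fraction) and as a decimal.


Let X = Σ_S X_S over the C(49, 4) = 211876 subsets S of size 4, where X_S = 1 if the K_4 on S is monochromatic.
For a fixed S, the K_4 on S has C(4, 2) = 6 edges. P[all 6 edges red] = (1/2)^6, and likewise for blue, so P[monochromatic] = 2·(1/2)^6 = 2^{1 − 6} = 1/32.
By linearity: E[X] = C(49, 4) · 2^{1 − 6} = 211876 · 1/32 = 52969/8.
Numerically: E[X] ≈ 6621.1250.

E[X] = C(49,4)·2^(1−C(4,2)) = 52969/8 ≈ 6621.1250.


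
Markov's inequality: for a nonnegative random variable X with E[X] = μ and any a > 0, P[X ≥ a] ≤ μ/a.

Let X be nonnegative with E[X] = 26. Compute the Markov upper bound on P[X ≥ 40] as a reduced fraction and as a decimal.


μ = E[X] = 26, a = 40.
Markov: P[X ≥ 40] ≤ μ/a = (26)/40 = 13/20.
Numerically: ≈ 0.6500.
(Since a = 40 > μ = 26.0000, the bound 13/20 is < 1 and informative.)

P[X ≥ 40] ≤ 13/20 ≈ 0.6500.


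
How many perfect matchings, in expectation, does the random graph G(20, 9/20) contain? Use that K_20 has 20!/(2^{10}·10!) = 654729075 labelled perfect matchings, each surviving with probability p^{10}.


K_20 has 20!/(2^{10}·10!) = 654729075 labelled perfect matchings.
For each such perfect matching H, let X_H = 1 if all 10 edges of H are present in G. Then P[X_H = 1] = p^{10} = (9/20)^{10} = 3486784401/10240000000000.
By linearity of expectation: E[X] = Σ_H E[X_H] = 654729075 · p^{10} = 654729075 · 3486784401/10240000000000 = 91315965023646363/409600000000.
Numerically: E[X] ≈ 222939.

E[X] = 654729075 · (9/20)^{10} = 91315965023646363/409600000000 ≈ 222939.


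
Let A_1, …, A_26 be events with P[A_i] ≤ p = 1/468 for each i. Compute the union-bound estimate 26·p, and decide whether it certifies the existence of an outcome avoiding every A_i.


Union bound: P[∪_{i=1}^{26} A_i] ≤ Σ_i P[A_i] ≤ 26·p = 26·(1/468) = 1/18.
Numerically: 1/18 ≈ 0.05556.
Is 1/18 < 1? YES.
Since P[∪ A_i] ≤ 1/18 < 1, the complement has P[∩ A_i^c] ≥ 1 − 1/18 = 17/18 > 0, so some outcome avoids every A_i.

26·p = 1/18 ≈ 0.05556; existence CERTIFIED by the union bound.


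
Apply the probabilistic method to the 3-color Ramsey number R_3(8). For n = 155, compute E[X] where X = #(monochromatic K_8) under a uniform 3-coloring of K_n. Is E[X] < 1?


E[X] = C(155, 8) · 3^{1 − 28} = 6876747915675 · 3^{−27} = 6876747915675/7625597484987.
As a reduced fraction: E[X] = 2292249305225/2541865828329 ≈ 0.9017979.
Is E[X] < 1? YES.
Since E[X] < 1, there exists a 3-coloring of K_{155} with no monochromatic K_8; hence R_3(8) > 155.

E[X] = 2292249305225/2541865828329 ≈ 0.9017979; E[X] < 1, so R_3(8) > 155.


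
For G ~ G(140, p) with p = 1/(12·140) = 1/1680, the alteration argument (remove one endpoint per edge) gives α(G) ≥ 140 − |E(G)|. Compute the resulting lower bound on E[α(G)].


E[|E(G)|] = C(140, 2)·p = 9730 · (1/1680) = 139/24.
E[α(G)] ≥ n − E[|E(G)|] = 140 − 139/24 = 3221/24.
Numerically: ≈ 134.208.
(This is only a lower bound; the true E[α(G)] may be larger.)

E[α(G)] ≥ 3221/24 ≈ 134.208.


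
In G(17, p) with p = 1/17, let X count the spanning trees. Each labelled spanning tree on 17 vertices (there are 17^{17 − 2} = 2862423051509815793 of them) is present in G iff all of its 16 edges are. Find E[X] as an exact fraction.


K_17 has 17^{17 − 2} = 2862423051509815793 labelled spanning trees.
For each such spanning tree H, let X_H = 1 if all 16 edges of H are present in G. Then P[X_H = 1] = p^{16} = (1/17)^{16} = 1/48661191875666868481.
By linearity: E[X] = Σ_H E[X_H] = 2862423051509815793 · p^{16} = 2862423051509815793 · 1/48661191875666868481 = 1/17.
Numerically: E[X] ≈ 0.058824.

E[X] = 2862423051509815793 · (1/17)^{16} = 1/17 ≈ 0.058824.


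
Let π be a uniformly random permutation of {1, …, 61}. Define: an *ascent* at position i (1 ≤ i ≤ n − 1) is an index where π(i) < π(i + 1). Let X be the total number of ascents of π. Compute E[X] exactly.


Write X = Σ X_I over i = 1, …, 60, with X_I the indicator of one ascent.
There are 60 indicators.
For each fixed i, the pair (π(i), π(i+1)) is a uniformly random ordered pair of distinct values from {1, …, 61}; by symmetry P[π(i) < π(i+1)] = 1/2.
By linearity: E[X] = 60 · (1/2) = (61 − 1) · (1/2) = 30 ≈ 30.00000.

E[X] = 30 = 30.00000.


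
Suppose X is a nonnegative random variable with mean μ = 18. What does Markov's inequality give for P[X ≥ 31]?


μ = E[X] = 18, a = 31.
Markov: P[X ≥ 31] ≤ μ/a = (18)/31 = 18/31.
Numerically: ≈ 0.58065.
(Since a = 31 > μ = 18.00000, the bound 18/31 is < 1 and informative.)

P[X ≥ 31] ≤ 18/31 ≈ 0.58065.


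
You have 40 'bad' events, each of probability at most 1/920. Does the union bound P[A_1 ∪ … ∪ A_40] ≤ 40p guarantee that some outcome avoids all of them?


Union bound: P[∪_{i=1}^{40} A_i] ≤ Σ_i P[A_i] ≤ 40·p = 40·(1/920) = 1/23.
Numerically: 1/23 ≈ 0.0435.
Is 1/23 < 1? YES.
Since P[∪ A_i] ≤ 1/23 < 1, the complement has P[∩ A_i^c] ≥ 1 − 1/23 = 22/23 > 0, so some outcome avoids every A_i.

40·p = 1/23 ≈ 0.0435; existence CERTIFIED by the union bound.


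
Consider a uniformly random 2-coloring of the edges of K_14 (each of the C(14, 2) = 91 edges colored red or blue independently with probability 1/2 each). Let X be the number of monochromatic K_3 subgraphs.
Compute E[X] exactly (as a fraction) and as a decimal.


Let X = Σ_S X_S over the C(14, 3) = 364 subsets S of size 3, where X_S = 1 if the K_3 on S is monochromatic.
For a fixed S, the K_3 on S has C(3, 2) = 3 edges. P[all 3 edges red] = (1/2)^3, and likewise for blue, so P[monochromatic] = 2·(1/2)^3 = 2^{1 − 3} = 1/4.
Summing: E[X] = C(14, 3) · 2^{1 − 3} = 364 · 1/4 = 91.
Numerically: E[X] ≈ 91.0000.

E[X] = C(14,3)·2^(1−C(3,2)) = 91 ≈ 91.0000.


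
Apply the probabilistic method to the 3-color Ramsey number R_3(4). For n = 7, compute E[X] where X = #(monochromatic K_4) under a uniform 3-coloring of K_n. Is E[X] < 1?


E[X] = C(7, 4) · 3^{1 − 6} = 35 · 3^{−5} = 35/243.
As a reduced fraction: E[X] = 35/243 ≈ 0.144.
Is E[X] < 1? YES.
Since E[X] < 1, there exists a 3-coloring of K_{7} with no monochromatic K_4; hence R_3(4) > 7.

E[X] = 35/243 ≈ 0.144; E[X] < 1, so R_3(4) > 7.


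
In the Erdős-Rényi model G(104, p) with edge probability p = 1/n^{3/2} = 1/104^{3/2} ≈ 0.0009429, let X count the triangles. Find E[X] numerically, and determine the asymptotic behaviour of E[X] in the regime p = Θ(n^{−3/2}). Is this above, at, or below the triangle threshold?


Number of potential triangles: C(104, 3) = 182104.
Each occurs with probability p³ ≈ (0.0009429)³ ≈ 8.382045e-10.
By linearity: E[X] = C(104, 3)·p³ ≈ 182104 · 8.382045e-10 ≈ 0.0002.
Since α = 3/2 > 1, p = c/n^{3/2} = o(1/n) is below the triangle threshold p ~ 1/n. Asymptotically E[X] ~ (c³/6)·n^{3(1−α)} = (1³/6)·n^{-1.5} → 0, so by Markov's inequality G has no triangles w.h.p.

E[X] ≈ 0.0002; in regime p = Θ(1/n^{3/2}) E[X] tends to 0 (below the triangle threshold p ~ 1/n).


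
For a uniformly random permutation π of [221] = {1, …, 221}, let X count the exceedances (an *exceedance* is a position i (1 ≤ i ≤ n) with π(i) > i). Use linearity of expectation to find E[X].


Write X = Σ_{i=1}^{221} X_i, where X_i = 1_{π(i) > i}.
For each fixed i, π(i) is uniform over {1, …, 221} (marginal of a uniform permutation), so P[π(i) > i] = (n − i)/n. Summing: Σ_{i=1}^{221} (n − i)/n = (0 + 1 + … + 220)/221 = 221(221 − 1)/(2·221) = (221 − 1)/2.
Hence E[X] = Σ_{i=1}^{221} (221 − i)/221 = 110 ≈ 110.0000.

E[X] = 110 = 110.0000.


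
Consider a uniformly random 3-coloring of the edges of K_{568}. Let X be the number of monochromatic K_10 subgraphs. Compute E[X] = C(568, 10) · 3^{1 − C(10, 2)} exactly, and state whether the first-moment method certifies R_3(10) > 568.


E[X] = C(568, 10) · 3^{1 − 45} = 889446337783744949208 · 3^{−44} = 889446337783744949208/984770902183611232881.
As a reduced fraction: E[X] = 98827370864860549912/109418989131512359209 ≈ 0.903.
Is E[X] < 1? YES.
Since E[X] < 1, there exists a 3-coloring of K_{568} with no monochromatic K_10; hence R_3(10) > 568.

E[X] = 98827370864860549912/109418989131512359209 ≈ 0.903; E[X] < 1, so R_3(10) > 568.


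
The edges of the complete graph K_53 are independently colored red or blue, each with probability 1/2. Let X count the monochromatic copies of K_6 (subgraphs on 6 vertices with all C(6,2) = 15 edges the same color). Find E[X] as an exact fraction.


Let X = Σ_S X_S over the C(53, 6) = 22957480 subsets S of size 6, where X_S = 1 if the K_6 on S is monochromatic.
For a fixed S, the K_6 on S has C(6, 2) = 15 edges. P[all 15 edges red] = (1/2)^15, and likewise for blue, so P[monochromatic] = 2·(1/2)^15 = 2^{1 − 15} = 1/16384.
By linearity: E[X] = C(53, 6) · 2^{1 − 15} = 22957480 · 1/16384 = 2869685/2048.
Numerically: E[X] ≈ 1401.21338.

E[X] = C(53,6)·2^(1−C(6,2)) = 2869685/2048 ≈ 1401.21338.


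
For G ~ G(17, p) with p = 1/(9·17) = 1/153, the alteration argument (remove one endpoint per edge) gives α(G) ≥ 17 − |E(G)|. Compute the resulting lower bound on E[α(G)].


E[|E(G)|] = C(17, 2)·p = 136 · (1/153) = 8/9.
E[α(G)] ≥ n − E[|E(G)|] = 17 − 8/9 = 145/9.
Numerically: ≈ 16.1111.
(This is only a lower bound; the true E[α(G)] may be larger.)

E[α(G)] ≥ 145/9 ≈ 16.1111.


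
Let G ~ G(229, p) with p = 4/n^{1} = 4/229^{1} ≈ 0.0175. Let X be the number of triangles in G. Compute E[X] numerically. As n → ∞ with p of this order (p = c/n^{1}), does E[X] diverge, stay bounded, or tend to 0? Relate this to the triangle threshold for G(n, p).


Number of potential triangles: C(229, 3) = 1975354.
Each occurs with probability p³ ≈ (0.0175)³ ≈ 5.32934e-06.
By linearity: E[X] = C(229, 3)·p³ ≈ 1975354 · 5.32934e-06 ≈ 10.527.
Here α = 1, so p = 4/n is exactly at the triangle threshold p ~ 1/n. Asymptotically E[X] → c³/6 = 4³/6 = 32/3 ≈ 10.667, a bounded constant. In this regime the triangle count is asymptotically Poisson(c³/6).

E[X] ≈ 10.527; in regime p = Θ(1/n^{1}) E[X] stays bounded (at the triangle threshold p ~ 1/n).


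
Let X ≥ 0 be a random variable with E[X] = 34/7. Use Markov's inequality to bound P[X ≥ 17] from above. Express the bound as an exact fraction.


μ = E[X] = 34/7, a = 17.
Markov: P[X ≥ 17] ≤ μ/a = (34/7)/17 = 2/7.
Numerically: ≈ 0.285714.
(Since a = 17 > μ = 4.857143, the bound 2/7 is < 1 and informative.)

P[X ≥ 17] ≤ 2/7 ≈ 0.285714.


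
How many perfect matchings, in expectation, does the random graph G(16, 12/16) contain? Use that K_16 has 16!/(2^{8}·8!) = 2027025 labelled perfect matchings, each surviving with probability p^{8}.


K_16 has 16!/(2^{8}·8!) = 2027025 labelled perfect matchings.
For each such perfect matching H, let X_H = 1 if all 8 edges of H are present in G. Then P[X_H = 1] = p^{8} = (3/4)^{8} = 6561/65536.
By linearity: E[X] = Σ_H E[X_H] = 2027025 · p^{8} = 2027025 · 6561/65536 = 13299311025/65536.
Numerically: E[X] ≈ 2.03e+05.

E[X] = 2027025 · (3/4)^{8} = 13299311025/65536 ≈ 2.03e+05.


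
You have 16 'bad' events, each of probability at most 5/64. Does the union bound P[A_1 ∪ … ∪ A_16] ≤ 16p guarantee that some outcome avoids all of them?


Union bound: P[∪_{i=1}^{16} A_i] ≤ Σ_i P[A_i] ≤ 16·p = 16·(5/64) = 5/4.
Numerically: 5/4 ≈ 1.2500000.
Is 5/4 < 1? NO.
Since the bound 5/4 is ≥ 1, the union bound is uninformative here; it does NOT by itself certify existence.

16·p = 5/4 ≈ 1.2500000; existence NOT certified by the union bound.


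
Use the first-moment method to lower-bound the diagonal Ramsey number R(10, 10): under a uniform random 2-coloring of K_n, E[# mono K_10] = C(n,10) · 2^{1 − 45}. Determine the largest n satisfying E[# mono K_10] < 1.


We need C(n, 10) · 2^{1 − 45} < 1, i.e. C(n, 10) < 2^{45 − 1} = 17592186044416.
Check values of n near the boundary:
  n = 94: C(94, 10) = 9041256841903; 9041256841903 < 17592186044416? YES
  n = 95: C(95, 10) = 10104934117421; 10104934117421 < 17592186044416? YES
  n = 96: C(96, 10) = 11279926456656; 11279926456656 < 17592186044416? YES
  n = 97: C(97, 10) = 12576469727536; 12576469727536 < 17592186044416? YES
  n = 98: C(98, 10) = 14005614014756; 14005614014756 < 17592186044416? YES
  n = 99: C(99, 10) = 15579278510796; 15579278510796 < 17592186044416? YES
  n = 100: C(100, 10) = 17310309456440; 17310309456440 < 17592186044416? YES
  n = 101: C(101, 10) = 19212541264840; 19212541264840 < 17592186044416? NO
  n = 102: C(102, 10) = 21300860967540; 21300860967540 < 17592186044416? NO
The largest n with C(n, 10) < 17592186044416 is n = 100 (where E[X] = 2163788682055/2199023255552 ≈ 0.983977). Hence R(10, 10) > 100, i.e. R(10, 10) ≥ 101.

Largest n = 100; hence R(10, 10) > 100.


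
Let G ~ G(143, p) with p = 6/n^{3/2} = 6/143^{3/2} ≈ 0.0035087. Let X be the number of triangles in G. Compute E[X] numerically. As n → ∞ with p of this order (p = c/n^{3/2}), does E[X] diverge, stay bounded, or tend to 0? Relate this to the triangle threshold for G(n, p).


Number of potential triangles: C(143, 3) = 477191.
Each occurs with probability p³ ≈ (0.0035087)³ ≈ 4.3195806e-08.
By linearity: E[X] = C(143, 3)·p³ ≈ 477191 · 4.3195806e-08 ≈ 0.02061.
Since α = 3/2 > 1, p = c/n^{3/2} = o(1/n) is below the triangle threshold p ~ 1/n. Asymptotically E[X] ~ (c³/6)·n^{3(1−α)} = (6³/6)·n^{-1.5} → 0, so by Markov's inequality G has no triangles w.h.p.

E[X] ≈ 0.02061; in regime p = Θ(1/n^{3/2}) E[X] tends to 0 (below the triangle threshold p ~ 1/n).


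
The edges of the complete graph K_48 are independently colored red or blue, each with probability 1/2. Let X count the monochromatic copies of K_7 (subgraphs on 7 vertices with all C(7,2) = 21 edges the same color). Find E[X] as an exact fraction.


Let X = Σ_S X_S over the C(48, 7) = 73629072 subsets S of size 7, where X_S = 1 if the K_7 on S is monochromatic.
For a fixed S, the K_7 on S has C(7, 2) = 21 edges. P[all 21 edges red] = (1/2)^21, and likewise for blue, so P[monochromatic] = 2·(1/2)^21 = 2^{1 − 21} = 1/1048576.
Summing: E[X] = C(48, 7) · 2^{1 − 21} = 73629072 · 1/1048576 = 4601817/65536.
Numerically: E[X] ≈ 70.21815.

E[X] = C(48,7)·2^(1−C(7,2)) = 4601817/65536 ≈ 70.21815.


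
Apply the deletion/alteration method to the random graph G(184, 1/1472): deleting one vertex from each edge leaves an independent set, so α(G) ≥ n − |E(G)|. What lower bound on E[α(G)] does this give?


E[|E(G)|] = C(184, 2)·p = 16836 · (1/1472) = 183/16.
E[α(G)] ≥ n − E[|E(G)|] = 184 − 183/16 = 2761/16.
Numerically: ≈ 172.56250.
(This is only a lower bound; the true E[α(G)] may be larger.)

E[α(G)] ≥ 2761/16 ≈ 172.56250.


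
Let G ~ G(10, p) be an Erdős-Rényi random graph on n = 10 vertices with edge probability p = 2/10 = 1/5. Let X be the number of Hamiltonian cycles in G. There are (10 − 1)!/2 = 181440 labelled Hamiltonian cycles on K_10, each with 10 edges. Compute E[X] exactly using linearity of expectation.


K_10 has (10 − 1)!/2 = 181440 labelled Hamiltonian cycles.
For each such Hamiltonian cycle H, let X_H = 1 if all 10 edges of H are present in G. Then P[X_H = 1] = p^{10} = (1/5)^{10} = 1/9765625.
By linearity: E[X] = Σ_H E[X_H] = 181440 · p^{10} = 181440 · 1/9765625 = 36288/1953125.
Numerically: E[X] ≈ 0.018579.

E[X] = 181440 · (1/5)^{10} = 36288/1953125 ≈ 0.018579.


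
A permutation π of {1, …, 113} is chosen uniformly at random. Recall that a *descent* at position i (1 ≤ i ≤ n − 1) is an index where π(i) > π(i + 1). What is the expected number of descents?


Write X = Σ X_I over i = 1, …, 112, with X_I the indicator of one descent.
There are 112 indicators.
For each fixed i, the pair (π(i), π(i+1)) is a uniformly random ordered pair of distinct values from {1, …, 113}; by symmetry P[π(i) > π(i+1)] = 1/2.
By linearity: E[X] = 112 · (1/2) = (113 − 1) · (1/2) = 56 ≈ 56.00000.

E[X] = 56 = 56.00000.
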